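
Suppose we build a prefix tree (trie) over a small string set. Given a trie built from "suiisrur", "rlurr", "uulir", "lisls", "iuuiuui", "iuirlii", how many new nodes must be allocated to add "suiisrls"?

2

Walking "suiisrls" from the root, the first 6 characters ("suiisr") follow existing edges; "l" is the first miss.
New nodes needed: |"suiisrls"| − 6 = 8 − 6 = 2.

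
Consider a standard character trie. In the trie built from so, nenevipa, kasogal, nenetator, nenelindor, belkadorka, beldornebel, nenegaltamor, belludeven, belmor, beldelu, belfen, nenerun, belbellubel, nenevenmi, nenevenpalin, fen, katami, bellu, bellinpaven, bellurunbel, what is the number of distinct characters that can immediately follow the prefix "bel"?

Follow the path "bel" to its node, then look at its outgoing edges.
Distinct next characters after "bel": b, d, f, k, l, m.
That node has 6 child edges.

6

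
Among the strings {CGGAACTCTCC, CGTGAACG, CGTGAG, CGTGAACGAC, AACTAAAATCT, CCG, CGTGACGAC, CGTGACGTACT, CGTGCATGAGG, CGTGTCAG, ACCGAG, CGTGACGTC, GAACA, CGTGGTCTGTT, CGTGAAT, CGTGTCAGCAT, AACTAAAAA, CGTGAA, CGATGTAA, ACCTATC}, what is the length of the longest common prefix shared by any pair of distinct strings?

Equivalently: take the maximum, over all pairs, of their longest common prefix length.
e.g. "AACTAAAAA" and "AACTAAAATCT" share the prefix "AACTAAAA" of length 8; no pair shares a longer one.
Longest shared-prefix length: 8

8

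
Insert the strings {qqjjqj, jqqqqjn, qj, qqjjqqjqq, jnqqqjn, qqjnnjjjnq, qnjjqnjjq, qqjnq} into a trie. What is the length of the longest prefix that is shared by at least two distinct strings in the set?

Look for the deepest trie node that still has at least two words in its subtree.
e.g. "qqjjqj" and "qqjjqqjqq" share the prefix "qqjjq" of length 5; no pair shares a longer one.
Longest shared-prefix length: 5

5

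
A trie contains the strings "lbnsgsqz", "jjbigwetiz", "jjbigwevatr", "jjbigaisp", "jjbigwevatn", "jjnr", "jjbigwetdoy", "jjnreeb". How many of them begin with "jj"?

7

Filter for entries beginning with "jj":
Matches: "jjbigaisp", "jjbigwetdoy", "jjbigwetiz", "jjbigwevatn", "jjbigwevatr", "jjnr", "jjnreeb"
Count: 7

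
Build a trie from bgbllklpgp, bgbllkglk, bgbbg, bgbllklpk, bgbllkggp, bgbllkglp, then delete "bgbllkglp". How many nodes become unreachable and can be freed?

A node on "bgbllkglp"'s path can go only if nothing else ends at it or branches off below it.
The suffix "p" (1 node) is used only by "bgbllkglp"; the node for "bgbllkgl" still has the child "k", so pruning stops there.
Nodes removed: 1

1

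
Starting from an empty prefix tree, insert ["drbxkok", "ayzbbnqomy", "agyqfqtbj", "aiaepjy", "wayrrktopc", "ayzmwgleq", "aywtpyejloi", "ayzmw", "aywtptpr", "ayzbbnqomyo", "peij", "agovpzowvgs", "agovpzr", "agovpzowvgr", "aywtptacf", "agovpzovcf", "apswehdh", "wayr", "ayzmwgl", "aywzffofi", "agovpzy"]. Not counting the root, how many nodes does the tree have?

For each word, the new-node count is its length minus the longest prefix already in the trie:
  "drbxkok" → 7 new (d, r, b, x, k, o, k)
  "ayzbbnqomy" → 10 new (a, y, z, b, b, n, q, o, m, y)
  "agyqfqtbj" → prefix "a" already present; 8 new (g, y, q, f, q, t, b, j)
  "aiaepjy" → prefix "a" already present; 6 new (i, a, e, p, j, y)
  "wayrrktopc" → 10 new (w, a, y, r, r, k, t, o, p, c)
  "ayzmwgleq" → prefix "ayz" already present; 6 new (m, w, g, l, e, q)
  "aywtpyejloi" → prefix "ay" already present; 9 new (w, t, p, y, e, j, l, o, i)
  "ayzmw" → prefix "ayzmw" already present; 0 new (none)
  "aywtptpr" → prefix "aywtp" already present; 3 new (t, p, r)
  "ayzbbnqomyo" → prefix "ayzbbnqomy" already present; 1 new (o)
  "peij" → 4 new (p, e, i, j)
  "agovpzowvgs" → prefix "ag" already present; 9 new (o, v, p, z, o, w, v, g, s)
  "agovpzr" → prefix "agovpz" already present; 1 new (r)
  "agovpzowvgr" → prefix "agovpzowvg" already present; 1 new (r)
  "aywtptacf" → prefix "aywtpt" already present; 3 new (a, c, f)
  "agovpzovcf" → prefix "agovpzo" already present; 3 new (v, c, f)
  "apswehdh" → prefix "a" already present; 7 new (p, s, w, e, h, d, h)
  "wayr" → prefix "wayr" already present; 0 new (none)
  "ayzmwgl" → prefix "ayzmwgl" already present; 0 new (none)
  "aywzffofi" → prefix "ayw" already present; 6 new (z, f, f, o, f, i)
  "agovpzy" → prefix "agovpz" already present; 1 new (y)
Total nodes = 7 + 10 + 8 + 6 + 10 + 6 + 9 + 0 + 3 + 1 + 4 + 9 + 1 + 1 + 3 + 3 + 7 + 0 + 0 + 6 + 1 = 95

95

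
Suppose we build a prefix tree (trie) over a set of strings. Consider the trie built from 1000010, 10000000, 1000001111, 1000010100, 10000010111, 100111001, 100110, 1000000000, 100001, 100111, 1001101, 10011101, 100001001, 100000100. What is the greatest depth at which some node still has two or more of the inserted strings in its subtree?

Look for the deepest trie node that still has at least two words in its subtree.
e.g. "10000000" and "1000000000" share the prefix "10000000" of length 8; no pair shares a longer one.
Longest shared-prefix length: 8

8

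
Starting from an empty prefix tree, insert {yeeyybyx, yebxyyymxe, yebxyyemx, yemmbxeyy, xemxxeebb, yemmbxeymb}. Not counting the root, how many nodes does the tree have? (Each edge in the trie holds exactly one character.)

37

Trace insertions, counting only characters that open a new branch:
  "yeeyybyx" → 8 new (y, e, e, y, y, b, y, x)
  "yebxyyymxe" → prefix "ye" already present; 8 new (b, x, y, y, y, m, x, e)
  "yebxyyemx" → prefix "yebxyy" already present; 3 new (e, m, x)
  "yemmbxeyy" → prefix "ye" already present; 7 new (m, m, b, x, e, y, y)
  "xemxxeebb" → 9 new (x, e, m, x, x, e, e, b, b)
  "yemmbxeymb" → prefix "yemmbxey" already present; 2 new (m, b)
Total nodes = 8 + 8 + 3 + 7 + 9 + 2 = 37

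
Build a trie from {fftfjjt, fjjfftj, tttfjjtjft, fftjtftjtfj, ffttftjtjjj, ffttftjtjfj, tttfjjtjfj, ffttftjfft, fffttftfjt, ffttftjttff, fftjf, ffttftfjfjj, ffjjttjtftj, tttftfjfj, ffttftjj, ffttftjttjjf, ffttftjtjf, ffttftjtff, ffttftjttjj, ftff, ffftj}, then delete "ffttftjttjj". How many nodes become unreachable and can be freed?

0

A node on "ffttftjttjj"'s path can go only if nothing else ends at it or branches off below it.
Every node on "ffttftjttjj" is still needed (e.g. by "ffttftjttjjf"), so nothing is freed.
Nodes removed: 0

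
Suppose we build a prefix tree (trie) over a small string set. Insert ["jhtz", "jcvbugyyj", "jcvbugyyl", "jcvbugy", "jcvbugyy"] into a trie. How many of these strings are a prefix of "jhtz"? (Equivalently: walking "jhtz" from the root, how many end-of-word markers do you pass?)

Traverse "jhtz" character by character; count nodes along the way that are marked as word ends.
Prefixes of the query that are stored words: "jhtz"
Count: 1

1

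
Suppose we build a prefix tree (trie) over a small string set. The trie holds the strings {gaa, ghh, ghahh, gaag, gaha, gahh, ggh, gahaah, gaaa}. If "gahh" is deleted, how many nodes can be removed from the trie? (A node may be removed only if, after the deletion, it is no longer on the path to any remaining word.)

1

Walk "gahh" from the leaf back toward the root, removing each node that no remaining word uses.
The suffix "h" (1 node) is used only by "gahh"; the node for "gah" still has the child "a", so pruning stops there.
Nodes removed: 1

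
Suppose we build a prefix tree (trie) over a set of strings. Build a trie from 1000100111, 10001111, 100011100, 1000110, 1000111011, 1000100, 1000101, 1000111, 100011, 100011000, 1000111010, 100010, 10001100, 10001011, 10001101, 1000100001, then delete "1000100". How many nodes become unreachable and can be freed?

Walk "1000100" from the leaf back toward the root, removing each node that no remaining word uses.
Every node on "1000100" is still needed (e.g. by "1000100111"), so nothing is freed.
Nodes removed: 0

0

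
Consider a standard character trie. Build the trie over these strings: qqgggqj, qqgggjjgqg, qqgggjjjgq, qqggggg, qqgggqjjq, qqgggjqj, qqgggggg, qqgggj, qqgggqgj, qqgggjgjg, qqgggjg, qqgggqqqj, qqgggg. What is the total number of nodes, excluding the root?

30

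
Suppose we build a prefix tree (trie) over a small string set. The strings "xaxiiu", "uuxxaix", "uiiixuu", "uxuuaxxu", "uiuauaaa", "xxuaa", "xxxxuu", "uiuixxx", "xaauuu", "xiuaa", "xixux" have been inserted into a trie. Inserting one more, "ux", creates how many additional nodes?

"ux" is already a full path in the trie; only an end-marker is added.
No new nodes are needed: 0.

0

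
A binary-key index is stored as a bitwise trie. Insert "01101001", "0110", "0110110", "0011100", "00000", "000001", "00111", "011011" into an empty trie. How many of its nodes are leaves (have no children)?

Leaves are exactly the stored words that no other stored word extends.
Those words: "000001", "0011100", "01101001", "0110110"
Leaf count: 4

4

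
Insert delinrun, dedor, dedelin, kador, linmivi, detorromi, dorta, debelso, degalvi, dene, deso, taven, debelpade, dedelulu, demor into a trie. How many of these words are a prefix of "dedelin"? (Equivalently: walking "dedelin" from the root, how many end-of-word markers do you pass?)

1

Walk "dedelin" from the root; an end-of-word marker is hit whenever a stored word is a prefix of "dedelin".
Prefixes of the query that are stored words: "dedelin"
Count: 1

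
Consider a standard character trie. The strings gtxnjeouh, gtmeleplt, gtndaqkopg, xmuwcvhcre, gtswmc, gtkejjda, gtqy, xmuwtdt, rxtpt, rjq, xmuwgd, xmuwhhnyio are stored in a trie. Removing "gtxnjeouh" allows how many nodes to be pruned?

7

Walk "gtxnjeouh" from the leaf back toward the root, removing each node that no remaining word uses.
The suffix "xnjeouh" (7 nodes) is used only by "gtxnjeouh"; the node for "gt" still has the child "m", so pruning stops there.
Nodes removed: 7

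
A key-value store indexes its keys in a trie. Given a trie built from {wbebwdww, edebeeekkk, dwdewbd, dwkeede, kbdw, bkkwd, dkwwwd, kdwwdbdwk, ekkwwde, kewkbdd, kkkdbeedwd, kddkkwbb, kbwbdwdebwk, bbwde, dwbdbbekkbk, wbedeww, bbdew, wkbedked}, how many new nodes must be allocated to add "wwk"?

2

Walking "wwk" from the root, the first 1 characters ("w") follow existing edges; "w" is the first miss.
Each of the 2 remaining characters creates one node.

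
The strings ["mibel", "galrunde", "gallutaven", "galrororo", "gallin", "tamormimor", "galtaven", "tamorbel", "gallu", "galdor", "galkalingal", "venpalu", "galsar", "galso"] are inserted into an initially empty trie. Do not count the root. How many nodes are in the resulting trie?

For each word, the new-node count is its length minus the longest prefix already in the trie:
  "mibel" → 5 new (m, i, b, e, l)
  "galrunde" → 8 new (g, a, l, r, u, n, d, e)
  "gallutaven" → prefix "gal" already present; 7 new (l, u, t, a, v, e, n)
  "galrororo" → prefix "galr" already present; 5 new (o, r, o, r, o)
  "gallin" → prefix "gall" already present; 2 new (i, n)
  "tamormimor" → 10 new (t, a, m, o, r, m, i, m, o, r)
  "galtaven" → prefix "gal" already present; 5 new (t, a, v, e, n)
  "tamorbel" → prefix "tamor" already present; 3 new (b, e, l)
  "gallu" → prefix "gallu" already present; 0 new (none)
  "galdor" → prefix "gal" already present; 3 new (d, o, r)
  "galkalingal" → prefix "gal" already present; 8 new (k, a, l, i, n, g, a, l)
  "venpalu" → 7 new (v, e, n, p, a, l, u)
  "galsar" → prefix "gal" already present; 3 new (s, a, r)
  "galso" → prefix "gals" already present; 1 new (o)
Total nodes = 5 + 8 + 7 + 5 + 2 + 10 + 5 + 3 + 0 + 3 + 8 + 7 + 3 + 1 = 67

67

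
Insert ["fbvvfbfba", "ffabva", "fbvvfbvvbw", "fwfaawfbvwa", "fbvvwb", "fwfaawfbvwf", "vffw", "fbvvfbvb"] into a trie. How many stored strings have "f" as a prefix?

7

Walk to "f"; the words in its subtree are exactly those with that prefix.
Words under "f": fbvvfbfba, fbvvfbvb, fbvvfbvvbw, fbvvwb, ffabva, fwfaawfbvwa, fwfaawfbvwf
Count: 7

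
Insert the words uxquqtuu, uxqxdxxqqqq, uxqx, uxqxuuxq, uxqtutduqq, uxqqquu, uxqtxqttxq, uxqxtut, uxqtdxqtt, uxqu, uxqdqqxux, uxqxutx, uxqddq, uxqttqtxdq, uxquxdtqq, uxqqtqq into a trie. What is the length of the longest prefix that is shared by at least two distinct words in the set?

5

Look for the deepest trie node that still has at least two words in its subtree.
e.g. "uxqxutx" and "uxqxuuxq" share the prefix "uxqxu" of length 5; no pair shares a longer one.
Longest shared-prefix length: 5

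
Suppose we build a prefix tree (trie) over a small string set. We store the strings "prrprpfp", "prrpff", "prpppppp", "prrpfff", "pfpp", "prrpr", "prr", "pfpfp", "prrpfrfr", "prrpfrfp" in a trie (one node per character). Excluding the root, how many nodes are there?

26

Count nodes per top-level branch (shared prefixes stored once):
  'p'-branch (pfpfp, pfpp, prpppppp, prr, prrpff, prrpfff, prrpfrfp, prrpfrfr, prrpr, prrprpfp): 26 nodes
Sum: 26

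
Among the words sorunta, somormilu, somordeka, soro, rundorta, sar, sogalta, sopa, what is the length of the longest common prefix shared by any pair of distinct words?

Equivalently: take the maximum, over all pairs, of their longest common prefix length.
e.g. "somordeka" and "somormilu" share the prefix "somor" of length 5; no pair shares a longer one.
Longest shared-prefix length: 5

5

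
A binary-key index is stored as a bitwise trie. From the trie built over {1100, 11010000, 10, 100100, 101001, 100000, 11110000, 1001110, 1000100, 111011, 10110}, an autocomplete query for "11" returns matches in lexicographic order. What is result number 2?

DFS of the "11" subtree visits, in order: "1100", "11010000", "111011", "11110000"
The 2nd is 11010000.

11010000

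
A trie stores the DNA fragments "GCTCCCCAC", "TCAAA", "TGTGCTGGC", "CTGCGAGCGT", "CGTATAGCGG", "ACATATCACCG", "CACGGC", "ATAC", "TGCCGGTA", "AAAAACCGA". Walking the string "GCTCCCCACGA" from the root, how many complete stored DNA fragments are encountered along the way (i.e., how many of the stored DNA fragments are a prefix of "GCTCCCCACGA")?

Walk "GCTCCCCACGA" from the root; an end-of-word marker is hit whenever a stored word is a prefix of "GCTCCCCACGA".
Prefixes of the query that are stored words: "GCTCCCCAC"
Count: 1

1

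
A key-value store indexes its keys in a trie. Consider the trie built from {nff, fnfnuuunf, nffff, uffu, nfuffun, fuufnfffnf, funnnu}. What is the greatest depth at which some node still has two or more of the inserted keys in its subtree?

3

Look for the deepest trie node that still has at least two words in its subtree.
e.g. "nff" and "nffff" share the prefix "nff" of length 3; no pair shares a longer one.
Longest shared-prefix length: 3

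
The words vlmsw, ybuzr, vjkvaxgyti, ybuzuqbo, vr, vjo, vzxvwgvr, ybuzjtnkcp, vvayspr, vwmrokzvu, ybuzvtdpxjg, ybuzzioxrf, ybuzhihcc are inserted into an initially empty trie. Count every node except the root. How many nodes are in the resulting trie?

Insert word by word; a character creates a node only if that edge doesn't already exist:
  "vlmsw" → 5 new (v, l, m, s, w)
  "ybuzr" → 5 new (y, b, u, z, r)
  "vjkvaxgyti" → prefix "v" already present; 9 new (j, k, v, a, x, g, y, t, i)
  "ybuzuqbo" → prefix "ybuz" already present; 4 new (u, q, b, o)
  "vr" → prefix "v" already present; 1 new (r)
  "vjo" → prefix "vj" already present; 1 new (o)
  "vzxvwgvr" → prefix "v" already present; 7 new (z, x, v, w, g, v, r)
  "ybuzjtnkcp" → prefix "ybuz" already present; 6 new (j, t, n, k, c, p)
  "vvayspr" → prefix "v" already present; 6 new (v, a, y, s, p, r)
  "vwmrokzvu" → prefix "v" already present; 8 new (w, m, r, o, k, z, v, u)
  "ybuzvtdpxjg" → prefix "ybuz" already present; 7 new (v, t, d, p, x, j, g)
  "ybuzzioxrf" → prefix "ybuz" already present; 6 new (z, i, o, x, r, f)
  "ybuzhihcc" → prefix "ybuz" already present; 5 new (h, i, h, c, c)
Total nodes = 5 + 5 + 9 + 4 + 1 + 1 + 7 + 6 + 6 + 8 + 7 + 6 + 5 = 70

70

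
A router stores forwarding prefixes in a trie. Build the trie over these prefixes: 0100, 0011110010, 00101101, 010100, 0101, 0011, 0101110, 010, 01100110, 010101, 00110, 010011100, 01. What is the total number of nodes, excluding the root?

Insert word by word; a character creates a node only if that edge doesn't already exist:
  "0100" → 4 new (0, 1, 0, 0)
  "0011110010" → prefix "0" already present; 9 new (0, 1, 1, 1, 1, 0, 0, 1, 0)
  "00101101" → prefix "001" already present; 5 new (0, 1, 1, 0, 1)
  "010100" → prefix "010" already present; 3 new (1, 0, 0)
  "0101" → prefix "0101" already present; 0 new (none)
  "0011" → prefix "0011" already present; 0 new (none)
  "0101110" → prefix "0101" already present; 3 new (1, 1, 0)
  "010" → prefix "010" already present; 0 new (none)
  "01100110" → prefix "01" already present; 6 new (1, 0, 0, 1, 1, 0)
  "010101" → prefix "01010" already present; 1 new (1)
  "00110" → prefix "0011" already present; 1 new (0)
  "010011100" → prefix "0100" already present; 5 new (1, 1, 1, 0, 0)
  "01" → prefix "01" already present; 0 new (none)
Total nodes = 4 + 9 + 5 + 3 + 0 + 0 + 3 + 0 + 6 + 1 + 1 + 5 + 0 = 37

37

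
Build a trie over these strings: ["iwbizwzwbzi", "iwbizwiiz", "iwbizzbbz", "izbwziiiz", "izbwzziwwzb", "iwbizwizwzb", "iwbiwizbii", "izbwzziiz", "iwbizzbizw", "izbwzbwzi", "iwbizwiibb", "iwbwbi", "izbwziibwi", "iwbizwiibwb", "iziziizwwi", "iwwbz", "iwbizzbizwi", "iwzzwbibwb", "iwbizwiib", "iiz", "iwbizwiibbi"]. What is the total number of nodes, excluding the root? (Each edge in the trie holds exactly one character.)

Count nodes per top-level branch (shared prefixes stored once):
  'i'-branch (iiz, iwbiwizbii, iwbizwiib, iwbizwiibb, iwbizwiibbi, iwbizwiibwb, iwbizwiiz, iwbizwizwzb, iwbizwzwbzi, iwbizzbbz, iwbizzbizw, iwbizzbizwi, iwbwbi, iwwbz, iwzzwbibwb, izbwzbwzi, izbwziibwi, izbwziiiz, izbwzziiz, izbwzziwwzb, iziziizwwi): 84 nodes
Sum: 84

84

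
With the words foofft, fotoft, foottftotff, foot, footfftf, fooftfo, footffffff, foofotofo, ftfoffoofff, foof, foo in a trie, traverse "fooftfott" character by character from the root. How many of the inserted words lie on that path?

3

Traverse "fooftfott" character by character; count nodes along the way that are marked as word ends.
Prefixes of the query that are stored words: "foo", "foof", "fooftfo"
Count: 3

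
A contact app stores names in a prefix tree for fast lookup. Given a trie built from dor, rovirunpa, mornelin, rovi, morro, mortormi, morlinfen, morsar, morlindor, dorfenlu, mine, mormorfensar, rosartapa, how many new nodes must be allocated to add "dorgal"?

Walking "dorgal" from the root, the first 3 characters ("dor") follow existing edges; "g" is the first miss.
New nodes needed: |"dorgal"| − 3 = 6 − 3 = 3.

3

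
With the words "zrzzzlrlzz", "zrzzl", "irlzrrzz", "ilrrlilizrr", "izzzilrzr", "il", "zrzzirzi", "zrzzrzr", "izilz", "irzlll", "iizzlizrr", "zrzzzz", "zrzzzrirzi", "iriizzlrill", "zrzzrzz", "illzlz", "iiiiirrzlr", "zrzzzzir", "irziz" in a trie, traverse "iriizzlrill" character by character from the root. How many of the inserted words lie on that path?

Check each prefix of "iriizzlrill" against the stored set — each match is an end-marker on the path.
Prefixes of the query that are stored words: "iriizzlrill"
Count: 1

1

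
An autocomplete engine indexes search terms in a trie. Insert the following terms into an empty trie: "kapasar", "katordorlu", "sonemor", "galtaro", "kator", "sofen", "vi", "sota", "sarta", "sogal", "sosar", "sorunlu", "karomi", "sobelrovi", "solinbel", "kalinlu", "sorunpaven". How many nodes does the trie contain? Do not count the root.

78

Trace insertions, counting only characters that open a new branch:
  "kapasar" → 7 new (k, a, p, a, s, a, r)
  "katordorlu" → prefix "ka" already present; 8 new (t, o, r, d, o, r, l, u)
  "sonemor" → 7 new (s, o, n, e, m, o, r)
  "galtaro" → 7 new (g, a, l, t, a, r, o)
  "kator" → prefix "kator" already present; 0 new (none)
  "sofen" → prefix "so" already present; 3 new (f, e, n)
  "vi" → 2 new (v, i)
  "sota" → prefix "so" already present; 2 new (t, a)
  "sarta" → prefix "s" already present; 4 new (a, r, t, a)
  "sogal" → prefix "so" already present; 3 new (g, a, l)
  "sosar" → prefix "so" already present; 3 new (s, a, r)
  "sorunlu" → prefix "so" already present; 5 new (r, u, n, l, u)
  "karomi" → prefix "ka" already present; 4 new (r, o, m, i)
  "sobelrovi" → prefix "so" already present; 7 new (b, e, l, r, o, v, i)
  "solinbel" → prefix "so" already present; 6 new (l, i, n, b, e, l)
  "kalinlu" → prefix "ka" already present; 5 new (l, i, n, l, u)
  "sorunpaven" → prefix "sorun" already present; 5 new (p, a, v, e, n)
Total nodes = 7 + 8 + 7 + 7 + 0 + 3 + 2 + 2 + 4 + 3 + 3 + 5 + 4 + 7 + 6 + 5 + 5 = 78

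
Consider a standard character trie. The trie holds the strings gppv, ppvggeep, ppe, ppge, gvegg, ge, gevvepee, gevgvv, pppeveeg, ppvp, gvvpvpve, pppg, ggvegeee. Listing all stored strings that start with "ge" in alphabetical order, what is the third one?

Filter for "ge…" and sort: "ge", "gevgvv", "gevvepee"
The 3rd is gevvepee.

gevvepee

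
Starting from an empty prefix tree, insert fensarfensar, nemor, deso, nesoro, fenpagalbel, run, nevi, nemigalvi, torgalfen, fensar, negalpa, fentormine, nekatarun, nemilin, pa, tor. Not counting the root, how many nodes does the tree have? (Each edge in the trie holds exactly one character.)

77

For each word, the new-node count is its length minus the longest prefix already in the trie:
  "fensarfensar" → 12 new (f, e, n, s, a, r, f, e, n, s, a, r)
  "nemor" → 5 new (n, e, m, o, r)
  "deso" → 4 new (d, e, s, o)
  "nesoro" → prefix "ne" already present; 4 new (s, o, r, o)
  "fenpagalbel" → prefix "fen" already present; 8 new (p, a, g, a, l, b, e, l)
  "run" → 3 new (r, u, n)
  "nevi" → prefix "ne" already present; 2 new (v, i)
  "nemigalvi" → prefix "nem" already present; 6 new (i, g, a, l, v, i)
  "torgalfen" → 9 new (t, o, r, g, a, l, f, e, n)
  "fensar" → prefix "fensar" already present; 0 new (none)
  "negalpa" → prefix "ne" already present; 5 new (g, a, l, p, a)
  "fentormine" → prefix "fen" already present; 7 new (t, o, r, m, i, n, e)
  "nekatarun" → prefix "ne" already present; 7 new (k, a, t, a, r, u, n)
  "nemilin" → prefix "nemi" already present; 3 new (l, i, n)
  "pa" → 2 new (p, a)
  "tor" → prefix "tor" already present; 0 new (none)
Total nodes = 12 + 5 + 4 + 4 + 8 + 3 + 2 + 6 + 9 + 0 + 5 + 7 + 7 + 3 + 2 + 0 = 77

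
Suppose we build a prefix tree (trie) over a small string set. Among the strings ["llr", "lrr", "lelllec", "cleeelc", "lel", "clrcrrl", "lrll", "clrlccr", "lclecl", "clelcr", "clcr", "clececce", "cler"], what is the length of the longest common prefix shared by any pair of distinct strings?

The deepest shared node is where two words last agree before diverging.
e.g. "clececce" and "cleeelc" share the prefix "cle" of length 3; no pair shares a longer one.
Longest shared-prefix length: 3

3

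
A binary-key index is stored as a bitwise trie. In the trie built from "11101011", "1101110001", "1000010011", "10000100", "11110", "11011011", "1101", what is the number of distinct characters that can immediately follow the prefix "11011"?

2

Follow the path "11011" to its node, then look at its outgoing edges.
Distinct next characters after "11011": 0, 1.
That node has 2 child edges.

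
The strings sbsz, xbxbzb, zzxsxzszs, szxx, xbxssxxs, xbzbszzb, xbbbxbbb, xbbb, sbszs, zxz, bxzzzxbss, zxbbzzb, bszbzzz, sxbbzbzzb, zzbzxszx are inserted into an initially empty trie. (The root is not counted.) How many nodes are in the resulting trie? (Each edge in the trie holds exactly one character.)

For each word, the new-node count is its length minus the longest prefix already in the trie:
  "sbsz" → 4 new (s, b, s, z)
  "xbxbzb" → 6 new (x, b, x, b, z, b)
  "zzxsxzszs" → 9 new (z, z, x, s, x, z, s, z, s)
  "szxx" → prefix "s" already present; 3 new (z, x, x)
  "xbxssxxs" → prefix "xbx" already present; 5 new (s, s, x, x, s)
  "xbzbszzb" → prefix "xb" already present; 6 new (z, b, s, z, z, b)
  "xbbbxbbb" → prefix "xb" already present; 6 new (b, b, x, b, b, b)
  "xbbb" → prefix "xbbb" already present; 0 new (none)
  "sbszs" → prefix "sbsz" already present; 1 new (s)
  "zxz" → prefix "z" already present; 2 new (x, z)
  "bxzzzxbss" → 9 new (b, x, z, z, z, x, b, s, s)
  "zxbbzzb" → prefix "zx" already present; 5 new (b, b, z, z, b)
  "bszbzzz" → prefix "b" already present; 6 new (s, z, b, z, z, z)
  "sxbbzbzzb" → prefix "s" already present; 8 new (x, b, b, z, b, z, z, b)
  "zzbzxszx" → prefix "zz" already present; 6 new (b, z, x, s, z, x)
Total nodes = 4 + 6 + 9 + 3 + 5 + 6 + 6 + 0 + 1 + 2 + 9 + 5 + 6 + 8 + 6 = 76

76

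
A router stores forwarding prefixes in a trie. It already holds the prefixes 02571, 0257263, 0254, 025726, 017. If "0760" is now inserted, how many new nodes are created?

The longest prefix of "0760" already in the trie is "0" (length 1).
New nodes needed: |"0760"| − 1 = 4 − 1 = 3.

3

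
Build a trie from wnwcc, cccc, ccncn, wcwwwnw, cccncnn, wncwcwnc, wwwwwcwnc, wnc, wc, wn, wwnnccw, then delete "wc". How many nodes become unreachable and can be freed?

0

A node on "wc"'s path can go only if nothing else ends at it or branches off below it.
Every node on "wc" is still needed (e.g. by "wcwwwnw"), so nothing is freed.
Nodes removed: 0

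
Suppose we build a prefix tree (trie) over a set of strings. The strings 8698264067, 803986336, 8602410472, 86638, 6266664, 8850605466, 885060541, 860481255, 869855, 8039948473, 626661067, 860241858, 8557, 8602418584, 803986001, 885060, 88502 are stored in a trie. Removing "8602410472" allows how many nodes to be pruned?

Walk "8602410472" from the leaf back toward the root, removing each node that no remaining word uses.
The suffix "0472" (4 nodes) is used only by "8602410472"; the node for "860241" still has the child "8", so pruning stops there.
Nodes removed: 4

4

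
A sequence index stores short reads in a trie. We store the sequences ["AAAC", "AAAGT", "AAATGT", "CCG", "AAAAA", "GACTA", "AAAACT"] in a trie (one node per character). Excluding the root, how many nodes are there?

21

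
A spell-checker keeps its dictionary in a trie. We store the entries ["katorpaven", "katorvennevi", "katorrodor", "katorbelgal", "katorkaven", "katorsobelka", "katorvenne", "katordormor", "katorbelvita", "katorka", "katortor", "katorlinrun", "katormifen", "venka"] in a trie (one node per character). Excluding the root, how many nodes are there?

69

Trace insertions, counting only characters that open a new branch:
  "katorpaven" → 10 new (k, a, t, o, r, p, a, v, e, n)
  "katorvennevi" → prefix "kator" already present; 7 new (v, e, n, n, e, v, i)
  "katorrodor" → prefix "kator" already present; 5 new (r, o, d, o, r)
  "katorbelgal" → prefix "kator" already present; 6 new (b, e, l, g, a, l)
  "katorkaven" → prefix "kator" already present; 5 new (k, a, v, e, n)
  "katorsobelka" → prefix "kator" already present; 7 new (s, o, b, e, l, k, a)
  "katorvenne" → prefix "katorvenne" already present; 0 new (none)
  "katordormor" → prefix "kator" already present; 6 new (d, o, r, m, o, r)
  "katorbelvita" → prefix "katorbel" already present; 4 new (v, i, t, a)
  "katorka" → prefix "katorka" already present; 0 new (none)
  "katortor" → prefix "kator" already present; 3 new (t, o, r)
  "katorlinrun" → prefix "kator" already present; 6 new (l, i, n, r, u, n)
  "katormifen" → prefix "kator" already present; 5 new (m, i, f, e, n)
  "venka" → 5 new (v, e, n, k, a)
Total nodes = 10 + 7 + 5 + 6 + 5 + 7 + 0 + 6 + 4 + 0 + 3 + 6 + 5 + 5 = 69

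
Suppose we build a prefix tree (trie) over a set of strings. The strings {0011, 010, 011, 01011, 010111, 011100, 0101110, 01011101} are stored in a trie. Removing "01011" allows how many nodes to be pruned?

After clearing the end-marker at "01011", prune upward until reaching a node still needed by another word.
Every node on "01011" is still needed (e.g. by "010111"), so nothing is freed.
Nodes removed: 0

0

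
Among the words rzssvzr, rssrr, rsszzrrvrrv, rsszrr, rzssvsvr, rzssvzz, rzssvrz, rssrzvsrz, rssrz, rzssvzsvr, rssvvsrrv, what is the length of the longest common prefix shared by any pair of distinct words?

Look for the deepest trie node that still has at least two words in its subtree.
"rzssvzr" and "rzssvzsvr" agree on "rzssvz" (6 characters) before diverging; nothing deeper is shared.
Longest shared-prefix length: 6

6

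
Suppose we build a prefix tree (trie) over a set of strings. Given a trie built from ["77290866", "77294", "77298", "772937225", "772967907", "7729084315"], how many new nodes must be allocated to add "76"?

Walking "76" from the root, the first 1 characters ("7") follow existing edges; "6" is the first miss.
New nodes needed: |"76"| − 1 = 2 − 1 = 1.

1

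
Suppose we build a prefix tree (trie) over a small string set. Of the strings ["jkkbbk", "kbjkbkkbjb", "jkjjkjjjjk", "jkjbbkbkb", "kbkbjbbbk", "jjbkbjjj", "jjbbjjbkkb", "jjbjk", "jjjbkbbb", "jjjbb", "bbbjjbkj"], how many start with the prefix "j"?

8

Filter for entries beginning with "j":
Words under "j": jjbbjjbkkb, jjbjk, jjbkbjjj, jjjbb, jjjbkbbb, jkjbbkbkb, jkjjkjjjjk, jkkbbk
Count: 8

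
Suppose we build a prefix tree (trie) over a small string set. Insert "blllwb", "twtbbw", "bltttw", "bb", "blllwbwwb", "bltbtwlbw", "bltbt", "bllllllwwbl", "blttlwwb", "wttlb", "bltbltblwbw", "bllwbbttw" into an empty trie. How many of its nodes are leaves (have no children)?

A leaf is a node with no children — equivalently, the end of a word that is not a proper prefix of any other stored word.
Those words: "bb", "bllllllwwbl", "blllwbwwb", "bllwbbttw", "bltbltblwbw", "bltbtwlbw", "blttlwwb", "bltttw", "twtbbw", "wttlb"
Leaf count: 10

10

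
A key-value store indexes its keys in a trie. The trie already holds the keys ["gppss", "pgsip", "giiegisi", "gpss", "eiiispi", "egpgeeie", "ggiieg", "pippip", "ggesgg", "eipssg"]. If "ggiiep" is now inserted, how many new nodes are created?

Walking "ggiiep" from the root, the first 5 characters ("ggiie") follow existing edges; "p" is the first miss.
New nodes needed: |"ggiiep"| − 5 = 6 − 5 = 1.

1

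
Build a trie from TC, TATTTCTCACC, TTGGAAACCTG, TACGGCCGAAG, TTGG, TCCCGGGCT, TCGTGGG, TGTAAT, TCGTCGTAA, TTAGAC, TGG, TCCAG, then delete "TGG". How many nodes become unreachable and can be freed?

1

A node on "TGG"'s path can go only if nothing else ends at it or branches off below it.
The suffix "G" (1 node) is used only by "TGG"; the node for "TG" still has the child "T", so pruning stops there.
Nodes removed: 1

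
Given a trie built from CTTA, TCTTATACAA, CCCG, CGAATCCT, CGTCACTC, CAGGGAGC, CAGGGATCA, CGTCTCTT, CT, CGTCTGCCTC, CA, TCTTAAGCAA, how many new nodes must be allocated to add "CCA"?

1

Walking "CCA" from the root, the first 2 characters ("CC") follow existing edges; "A" is the first miss.
So 3 − 2 = 1 new nodes.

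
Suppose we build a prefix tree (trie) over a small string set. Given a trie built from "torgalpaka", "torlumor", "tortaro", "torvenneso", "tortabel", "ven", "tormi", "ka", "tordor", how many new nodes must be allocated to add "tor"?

Every character of "tor" already lies on an existing path (it is a prefix of some stored word).
No new nodes are needed: 0.

0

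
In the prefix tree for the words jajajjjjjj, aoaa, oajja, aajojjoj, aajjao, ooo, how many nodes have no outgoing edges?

Leaves are exactly the stored words that no other stored word extends.
Those words: "aajjao", "aajojjoj", "aoaa", "jajajjjjjj", "oajja", "ooo"
Leaf count: 6

6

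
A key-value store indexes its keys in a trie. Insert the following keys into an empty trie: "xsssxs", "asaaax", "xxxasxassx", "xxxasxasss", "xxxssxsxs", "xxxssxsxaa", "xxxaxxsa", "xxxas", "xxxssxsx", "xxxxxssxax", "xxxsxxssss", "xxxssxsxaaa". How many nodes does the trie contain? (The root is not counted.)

48

Count nodes per top-level branch (shared prefixes stored once):
  'a'-branch (asaaax): 6 nodes
  'x'-branch (xsssxs, xxxas, xxxasxasss, xxxasxassx, xxxaxxsa, xxxssxsx, xxxssxsxaa, xxxssxsxaaa, xxxssxsxs, xxxsxxssss, xxxxxssxax): 42 nodes
Sum: 48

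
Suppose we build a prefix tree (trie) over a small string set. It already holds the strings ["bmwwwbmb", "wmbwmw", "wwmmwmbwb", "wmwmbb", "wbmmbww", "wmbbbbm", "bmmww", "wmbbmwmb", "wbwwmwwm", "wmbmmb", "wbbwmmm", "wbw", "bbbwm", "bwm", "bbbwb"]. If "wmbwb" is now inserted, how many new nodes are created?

Walking "wmbwb" from the root, the first 4 characters ("wmbw") follow existing edges; "b" is the first miss.
Each of the 1 remaining characters creates one node.

1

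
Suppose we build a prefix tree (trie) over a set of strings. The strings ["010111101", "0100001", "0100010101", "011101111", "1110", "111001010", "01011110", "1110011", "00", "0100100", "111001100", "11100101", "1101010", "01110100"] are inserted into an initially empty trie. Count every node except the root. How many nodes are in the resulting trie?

Count nodes per top-level branch (shared prefixes stored once):
  '0'-branch (00, 0100001, 0100010101, 0100100, 01011110, 010111101, 01110100, 011101111): 31 nodes
  '1'-branch (1101010, 1110, 11100101, 111001010, 1110011, 111001100): 17 nodes
Sum: 48

48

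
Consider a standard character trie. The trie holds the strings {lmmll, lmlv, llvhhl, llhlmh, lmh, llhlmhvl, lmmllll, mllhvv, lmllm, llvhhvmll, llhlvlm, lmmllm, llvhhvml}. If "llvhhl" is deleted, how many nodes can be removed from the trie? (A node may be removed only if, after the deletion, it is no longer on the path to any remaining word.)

After clearing the end-marker at "llvhhl", prune upward until reaching a node still needed by another word.
The suffix "l" (1 node) is used only by "llvhhl"; the node for "llvhh" still has the child "v", so pruning stops there.
Nodes removed: 1

1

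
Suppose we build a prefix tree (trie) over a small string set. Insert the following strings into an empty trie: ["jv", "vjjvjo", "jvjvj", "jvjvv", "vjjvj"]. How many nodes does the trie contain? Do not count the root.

12

For each word, the new-node count is its length minus the longest prefix already in the trie:
  "jv" → 2 new (j, v)
  "vjjvjo" → 6 new (v, j, j, v, j, o)
  "jvjvj" → prefix "jv" already present; 3 new (j, v, j)
  "jvjvv" → prefix "jvjv" already present; 1 new (v)
  "vjjvj" → prefix "vjjvj" already present; 0 new (none)
Total nodes = 2 + 6 + 3 + 1 + 0 = 12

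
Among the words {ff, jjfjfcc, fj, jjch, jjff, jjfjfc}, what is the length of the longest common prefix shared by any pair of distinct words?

6

Equivalently: take the maximum, over all pairs, of their longest common prefix length.
e.g. "jjfjfc" and "jjfjfcc" share the prefix "jjfjfc" of length 6; no pair shares a longer one.
Longest shared-prefix length: 6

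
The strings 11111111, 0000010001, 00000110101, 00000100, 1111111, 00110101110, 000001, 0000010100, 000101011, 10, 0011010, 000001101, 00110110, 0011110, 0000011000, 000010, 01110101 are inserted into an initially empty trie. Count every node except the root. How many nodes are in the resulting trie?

For each word, the new-node count is its length minus the longest prefix already in the trie:
  "11111111" → 8 new (1, 1, 1, 1, 1, 1, 1, 1)
  "0000010001" → 10 new (0, 0, 0, 0, 0, 1, 0, 0, 0, 1)
  "00000110101" → prefix "000001" already present; 5 new (1, 0, 1, 0, 1)
  "00000100" → prefix "00000100" already present; 0 new (none)
  "1111111" → prefix "1111111" already present; 0 new (none)
  "00110101110" → prefix "00" already present; 9 new (1, 1, 0, 1, 0, 1, 1, 1, 0)
  "000001" → prefix "000001" already present; 0 new (none)
  "0000010100" → prefix "0000010" already present; 3 new (1, 0, 0)
  "000101011" → prefix "000" already present; 6 new (1, 0, 1, 0, 1, 1)
  "10" → prefix "1" already present; 1 new (0)
  "0011010" → prefix "0011010" already present; 0 new (none)
  "000001101" → prefix "000001101" already present; 0 new (none)
  "00110110" → prefix "001101" already present; 2 new (1, 0)
  "0011110" → prefix "0011" already present; 3 new (1, 1, 0)
  "0000011000" → prefix "00000110" already present; 2 new (0, 0)
  "000010" → prefix "0000" already present; 2 new (1, 0)
  "01110101" → prefix "0" already present; 7 new (1, 1, 1, 0, 1, 0, 1)
Total nodes = 8 + 10 + 5 + 0 + 0 + 9 + 0 + 3 + 6 + 1 + 0 + 0 + 2 + 3 + 2 + 2 + 7 = 58

58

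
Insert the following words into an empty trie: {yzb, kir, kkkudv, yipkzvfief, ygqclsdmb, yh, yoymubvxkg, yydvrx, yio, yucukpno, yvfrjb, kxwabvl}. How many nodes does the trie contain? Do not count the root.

Trace insertions, counting only characters that open a new branch:
  "yzb" → 3 new (y, z, b)
  "kir" → 3 new (k, i, r)
  "kkkudv" → prefix "k" already present; 5 new (k, k, u, d, v)
  "yipkzvfief" → prefix "y" already present; 9 new (i, p, k, z, v, f, i, e, f)
  "ygqclsdmb" → prefix "y" already present; 8 new (g, q, c, l, s, d, m, b)
  "yh" → prefix "y" already present; 1 new (h)
  "yoymubvxkg" → prefix "y" already present; 9 new (o, y, m, u, b, v, x, k, g)
  "yydvrx" → prefix "y" already present; 5 new (y, d, v, r, x)
  "yio" → prefix "yi" already present; 1 new (o)
  "yucukpno" → prefix "y" already present; 7 new (u, c, u, k, p, n, o)
  "yvfrjb" → prefix "y" already present; 5 new (v, f, r, j, b)
  "kxwabvl" → prefix "k" already present; 6 new (x, w, a, b, v, l)
Total nodes = 3 + 3 + 5 + 9 + 8 + 1 + 9 + 5 + 1 + 7 + 5 + 6 = 62

62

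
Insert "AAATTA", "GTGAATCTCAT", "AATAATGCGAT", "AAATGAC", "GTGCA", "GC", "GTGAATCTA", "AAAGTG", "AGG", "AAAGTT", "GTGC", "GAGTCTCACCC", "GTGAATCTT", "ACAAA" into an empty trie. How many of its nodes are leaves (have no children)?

A leaf is a node with no children — equivalently, the end of a word that is not a proper prefix of any other stored word.
Those words: "AAAGTG", "AAAGTT", "AAATGAC", "AAATTA", "AATAATGCGAT", "ACAAA", "AGG", "GAGTCTCACCC", "GC", "GTGAATCTA", "GTGAATCTCAT", "GTGAATCTT", "GTGCA"
Leaf count: 13

13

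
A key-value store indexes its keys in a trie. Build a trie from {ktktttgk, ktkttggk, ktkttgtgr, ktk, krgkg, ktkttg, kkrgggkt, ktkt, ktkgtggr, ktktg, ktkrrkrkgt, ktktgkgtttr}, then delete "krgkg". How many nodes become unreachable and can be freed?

A node on "krgkg"'s path can go only if nothing else ends at it or branches off below it.
The suffix "rgkg" (4 nodes) is used only by "krgkg"; the node for "k" still has the child "t", so pruning stops there.
Nodes removed: 4

4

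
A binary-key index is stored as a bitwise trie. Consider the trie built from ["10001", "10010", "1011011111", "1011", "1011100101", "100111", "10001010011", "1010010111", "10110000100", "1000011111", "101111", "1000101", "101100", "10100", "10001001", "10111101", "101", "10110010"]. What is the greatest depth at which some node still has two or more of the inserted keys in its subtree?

7

Equivalently: take the maximum, over all pairs, of their longest common prefix length.
"1000101" and "10001010011" agree on "1000101" (7 characters) before diverging; nothing deeper is shared.
Longest shared-prefix length: 7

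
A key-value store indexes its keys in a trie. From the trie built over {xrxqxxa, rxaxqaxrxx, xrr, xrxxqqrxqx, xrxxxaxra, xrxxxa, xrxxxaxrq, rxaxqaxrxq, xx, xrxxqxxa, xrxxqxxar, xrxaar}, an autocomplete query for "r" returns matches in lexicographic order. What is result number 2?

DFS of the "r" subtree visits, in order: "rxaxqaxrxq", "rxaxqaxrxx"
Position 2: rxaxqaxrxx

rxaxqaxrxx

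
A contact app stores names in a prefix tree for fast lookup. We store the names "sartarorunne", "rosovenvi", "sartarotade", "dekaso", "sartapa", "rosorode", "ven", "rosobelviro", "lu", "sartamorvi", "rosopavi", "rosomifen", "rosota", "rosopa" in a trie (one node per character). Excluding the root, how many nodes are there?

65

Trace insertions, counting only characters that open a new branch:
  "sartarorunne" → 12 new (s, a, r, t, a, r, o, r, u, n, n, e)
  "rosovenvi" → 9 new (r, o, s, o, v, e, n, v, i)
  "sartarotade" → prefix "sartaro" already present; 4 new (t, a, d, e)
  "dekaso" → 6 new (d, e, k, a, s, o)
  "sartapa" → prefix "sarta" already present; 2 new (p, a)
  "rosorode" → prefix "roso" already present; 4 new (r, o, d, e)
  "ven" → 3 new (v, e, n)
  "rosobelviro" → prefix "roso" already present; 7 new (b, e, l, v, i, r, o)
  "lu" → 2 new (l, u)
  "sartamorvi" → prefix "sarta" already present; 5 new (m, o, r, v, i)
  "rosopavi" → prefix "roso" already present; 4 new (p, a, v, i)
  "rosomifen" → prefix "roso" already present; 5 new (m, i, f, e, n)
  "rosota" → prefix "roso" already present; 2 new (t, a)
  "rosopa" → prefix "rosopa" already present; 0 new (none)
Total nodes = 12 + 9 + 4 + 6 + 2 + 4 + 3 + 7 + 2 + 5 + 4 + 5 + 2 + 0 = 65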